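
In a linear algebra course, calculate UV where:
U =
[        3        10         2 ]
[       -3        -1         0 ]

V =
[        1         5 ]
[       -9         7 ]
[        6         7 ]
UV =
[      -75        99 ]
[        6       -22 ]

Matrix multiplication: (UV)[i][j] = sum over k of U[i][k] * V[k][j].
  (UV)[0][0] = (3)*(1) + (10)*(-9) + (2)*(6) = -75
  (UV)[0][1] = (3)*(5) + (10)*(7) + (2)*(7) = 99
  (UV)[1][0] = (-3)*(1) + (-1)*(-9) + (0)*(6) = 6
  (UV)[1][1] = (-3)*(5) + (-1)*(7) + (0)*(7) = -22
UV =
[      -75        99 ]
[        6       -22 ]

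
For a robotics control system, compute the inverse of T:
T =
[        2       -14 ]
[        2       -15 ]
det(T) = -2
T⁻¹ =
[     15/2        -7 ]
[        1        -1 ]

For a 2×2 matrix T = [[a, b], [c, d]] with det(T) ≠ 0, T⁻¹ = (1/det(T)) * [[d, -b], [-c, a]].
det(T) = (2)*(-15) - (-14)*(2) = -30 + 28 = -2.
T⁻¹ = (1/-2) * [[-15, 14], [-2, 2]].
Dividing each entry by -2 and reducing:
T⁻¹ =
[     15/2        -7 ]
[        1        -1 ]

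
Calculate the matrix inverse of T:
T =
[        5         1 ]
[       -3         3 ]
det(T) = 18
T⁻¹ =
[      1/6     -1/18 ]
[      1/6      5/18 ]

For a 2×2 matrix T = [[a, b], [c, d]] with det(T) ≠ 0, T⁻¹ = (1/det(T)) * [[d, -b], [-c, a]].
det(T) = (5)*(3) - (1)*(-3) = 15 + 3 = 18.
T⁻¹ = (1/18) * [[3, -1], [3, 5]].
Dividing each entry by 18 and reducing:
T⁻¹ =
[      1/6     -1/18 ]
[      1/6      5/18 ]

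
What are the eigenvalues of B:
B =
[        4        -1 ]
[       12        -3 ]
λ = 0, 1

Solve det(B - λI) = 0. For a 2×2 matrix the characteristic equation is λ² - (trace)λ + det = 0.
trace(B) = a + d = 4 - 3 = 1.
det(B) = a*d - b*c = (4)*(-3) - (-1)*(12) = -12 + 12 = 0.
Characteristic equation: λ² - (1)λ + (0) = 0.
Discriminant = (1)² - 4*(0) = 1 - 0 = 1.
λ = (1 ± √1) / 2 = (1 ± 1) / 2 = 0, 1.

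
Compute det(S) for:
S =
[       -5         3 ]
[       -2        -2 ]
det(S) = 16

For a 2×2 matrix [[a, b], [c, d]], det = a*d - b*c.
det(S) = (-5)*(-2) - (3)*(-2) = 10 + 6 = 16.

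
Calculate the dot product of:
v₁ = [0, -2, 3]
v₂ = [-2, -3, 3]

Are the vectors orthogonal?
15, No

The dot product is the sum of products of corresponding components.
v₁·v₂ = (0)*(-2) + (-2)*(-3) + (3)*(3) = 0 + 6 + 9 = 15.
Two vectors are orthogonal iff their dot product is 0; here the dot product is 15, so the vectors are not orthogonal.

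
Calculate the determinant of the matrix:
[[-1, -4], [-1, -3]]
-1

For a 2×2 matrix [[a, b], [c, d]], det = ad - bc
det = (-1)(-3) - (-4)(-1) = 3 - 4 = -1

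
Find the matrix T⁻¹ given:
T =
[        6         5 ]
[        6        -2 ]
det(T) = -42
T⁻¹ =
[     1/21      5/42 ]
[      1/7      -1/7 ]

For a 2×2 matrix T = [[a, b], [c, d]] with det(T) ≠ 0, T⁻¹ = (1/det(T)) * [[d, -b], [-c, a]].
det(T) = (6)*(-2) - (5)*(6) = -12 - 30 = -42.
T⁻¹ = (1/-42) * [[-2, -5], [-6, 6]].
Dividing each entry by -42 and reducing:
T⁻¹ =
[     1/21      5/42 ]
[      1/7      -1/7 ]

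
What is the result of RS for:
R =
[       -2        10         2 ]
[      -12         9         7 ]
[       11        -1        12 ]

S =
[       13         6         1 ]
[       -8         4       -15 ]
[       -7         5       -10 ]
RS =
[     -120        38      -172 ]
[     -277        -1      -217 ]
[       67       122       -94 ]

Matrix multiplication: (RS)[i][j] = sum over k of R[i][k] * S[k][j].
  (RS)[0][0] = (-2)*(13) + (10)*(-8) + (2)*(-7) = -120
  (RS)[0][1] = (-2)*(6) + (10)*(4) + (2)*(5) = 38
  (RS)[0][2] = (-2)*(1) + (10)*(-15) + (2)*(-10) = -172
  (RS)[1][0] = (-12)*(13) + (9)*(-8) + (7)*(-7) = -277
  (RS)[1][1] = (-12)*(6) + (9)*(4) + (7)*(5) = -1
  (RS)[1][2] = (-12)*(1) + (9)*(-15) + (7)*(-10) = -217
  (RS)[2][0] = (11)*(13) + (-1)*(-8) + (12)*(-7) = 67
  (RS)[2][1] = (11)*(6) + (-1)*(4) + (12)*(5) = 122
  (RS)[2][2] = (11)*(1) + (-1)*(-15) + (12)*(-10) = -94
RS =
[     -120        38      -172 ]
[     -277        -1      -217 ]
[       67       122       -94 ]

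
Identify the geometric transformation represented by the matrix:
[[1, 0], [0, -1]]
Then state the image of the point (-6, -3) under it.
reflection across the x-axis; image of (-6, -3) is (-6, 3)

This is a symmetric orthogonal matrix with determinant -1, which characterizes a reflection in ℝ².
The matrix [[1, 0], [0, -1]] represents: reflection across the x-axis.
Applying it to (-6, -3): [1·-6 + 0·-3, 0·-6 + -1·-3] = (-6, 3).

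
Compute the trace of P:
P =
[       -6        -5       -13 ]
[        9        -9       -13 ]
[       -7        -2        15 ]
tr(P) = -6 - 9 + 15 = 0

The trace of a square matrix is the sum of its diagonal entries.
Diagonal entries of P: P[0][0] = -6, P[1][1] = -9, P[2][2] = 15.
tr(P) = -6 - 9 + 15 = 0.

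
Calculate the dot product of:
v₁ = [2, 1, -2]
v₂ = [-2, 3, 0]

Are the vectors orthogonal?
-1, No

The dot product is the sum of products of corresponding components.
v₁·v₂ = (2)*(-2) + (1)*(3) + (-2)*(0) = -4 + 3 + 0 = -1.
Two vectors are orthogonal iff their dot product is 0; here the dot product is -1, so the vectors are not orthogonal.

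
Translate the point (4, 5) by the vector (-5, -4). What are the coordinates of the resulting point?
(-1, 1)

Translation by (-5, -4):
x' = 4 + -5 = -1
y' = 5 + -4 = 1
Homogeneous matrix: [[1, 0, -5], [0, 1, -4], [0, 0, 1]]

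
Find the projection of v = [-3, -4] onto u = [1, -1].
[1/2, -1/2]

The projection of v onto u is proj_u(v) = ((v·u) / (u·u)) · u.
v·u = (-3)*(1) + (-4)*(-1) = 1.
u·u = (1)*(1) + (-1)*(-1) = 2.
coefficient = 1 / 2 = 1/2.
proj_u(v) = 1/2 · [1, -1] = [1/2, -1/2].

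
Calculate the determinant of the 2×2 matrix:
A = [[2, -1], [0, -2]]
-4

For A = [[a, b], [c, d]], det(A) = a*d - b*c.
det(A) = (2)*(-2) - (-1)*(0) = -4 - 0 = -4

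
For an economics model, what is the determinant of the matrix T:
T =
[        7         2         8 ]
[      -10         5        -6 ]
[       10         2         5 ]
det(T) = -321

Expand along row 0 (cofactor expansion): det(T) = a*(e*i - f*h) - b*(d*i - f*g) + c*(d*h - e*g), where the 3×3 is [[a, b, c], [d, e, f], [g, h, i]].
Minor M_00 = (5)*(5) - (-6)*(2) = 25 + 12 = 37.
Minor M_01 = (-10)*(5) - (-6)*(10) = -50 + 60 = 10.
Minor M_02 = (-10)*(2) - (5)*(10) = -20 - 50 = -70.
det(T) = (7)*(37) - (2)*(10) + (8)*(-70) = 259 - 20 - 560 = -321.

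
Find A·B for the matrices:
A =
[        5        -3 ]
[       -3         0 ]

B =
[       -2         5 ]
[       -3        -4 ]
AB =
[       -1        37 ]
[        6       -15 ]

Matrix multiplication: (AB)[i][j] = sum over k of A[i][k] * B[k][j].
  (AB)[0][0] = (5)*(-2) + (-3)*(-3) = -1
  (AB)[0][1] = (5)*(5) + (-3)*(-4) = 37
  (AB)[1][0] = (-3)*(-2) + (0)*(-3) = 6
  (AB)[1][1] = (-3)*(5) + (0)*(-4) = -15
AB =
[       -1        37 ]
[        6       -15 ]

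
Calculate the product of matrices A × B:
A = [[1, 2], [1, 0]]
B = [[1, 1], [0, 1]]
[[1, 3], [1, 1]]

Matrix multiplication:
C[0][0] = 1×1 + 2×0 = 1
C[0][1] = 1×1 + 2×1 = 3
C[1][0] = 1×1 + 0×0 = 1
C[1][1] = 1×1 + 0×1 = 1
Result: [[1, 3], [1, 1]]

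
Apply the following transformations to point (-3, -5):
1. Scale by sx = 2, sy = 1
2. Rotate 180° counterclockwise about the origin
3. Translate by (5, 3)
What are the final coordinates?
(11, 8)

Step 1: Scale → (-6, -5)
Step 2: Rotate 180° → (6, 5)
Step 3: Translate → (11, 8)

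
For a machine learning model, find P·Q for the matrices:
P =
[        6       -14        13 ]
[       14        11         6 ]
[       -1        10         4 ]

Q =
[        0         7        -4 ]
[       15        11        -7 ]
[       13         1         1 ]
PQ =
[      -41       -99        87 ]
[      243       225      -127 ]
[      202       107       -62 ]

Matrix multiplication: (PQ)[i][j] = sum over k of P[i][k] * Q[k][j].
  (PQ)[0][0] = (6)*(0) + (-14)*(15) + (13)*(13) = -41
  (PQ)[0][1] = (6)*(7) + (-14)*(11) + (13)*(1) = -99
  (PQ)[0][2] = (6)*(-4) + (-14)*(-7) + (13)*(1) = 87
  (PQ)[1][0] = (14)*(0) + (11)*(15) + (6)*(13) = 243
  (PQ)[1][1] = (14)*(7) + (11)*(11) + (6)*(1) = 225
  (PQ)[1][2] = (14)*(-4) + (11)*(-7) + (6)*(1) = -127
  (PQ)[2][0] = (-1)*(0) + (10)*(15) + (4)*(13) = 202
  (PQ)[2][1] = (-1)*(7) + (10)*(11) + (4)*(1) = 107
  (PQ)[2][2] = (-1)*(-4) + (10)*(-7) + (4)*(1) = -62
PQ =
[      -41       -99        87 ]
[      243       225      -127 ]
[      202       107       -62 ]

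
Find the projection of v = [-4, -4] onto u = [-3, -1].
[-24/5, -8/5]

The projection of v onto u is proj_u(v) = ((v·u) / (u·u)) · u.
v·u = (-4)*(-3) + (-4)*(-1) = 16.
u·u = (-3)*(-3) + (-1)*(-1) = 10.
coefficient = 16 / 10 = 8/5.
proj_u(v) = 8/5 · [-3, -1] = [-24/5, -8/5].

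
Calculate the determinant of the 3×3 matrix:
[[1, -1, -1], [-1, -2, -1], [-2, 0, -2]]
8

Expansion along first row:
det = 1·det([[-2,-1],[0,-2]]) - -1·det([[-1,-1],[-2,-2]]) + -1·det([[-1,-2],[-2,0]])
    = 1·(-2·-2 - -1·0) - -1·(-1·-2 - -1·-2) + -1·(-1·0 - -2·-2)
    = 1·4 - -1·0 + -1·-4
    = 4 + 0 + 4 = 8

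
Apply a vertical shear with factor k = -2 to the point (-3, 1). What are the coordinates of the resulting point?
(-3, 7)

Shear matrix for vertical shear with factor k = -2:
[[1, 0], [-2, 1]]
Result: (-3, 1) → (-3, 7)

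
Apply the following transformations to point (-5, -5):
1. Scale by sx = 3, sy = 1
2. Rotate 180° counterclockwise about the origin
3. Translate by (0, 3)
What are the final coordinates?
(15, 8)

Step 1: Scale → (-15, -5)
Step 2: Rotate 180° → (15, 5)
Step 3: Translate → (15, 8)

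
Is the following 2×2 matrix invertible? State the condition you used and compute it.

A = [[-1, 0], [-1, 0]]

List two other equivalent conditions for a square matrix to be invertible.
No, not invertible; det(A) = 0 (two rows are equal, so the rows are linearly dependent). Equivalent conditions (failing for this A): rank(A) < 2; Ax = 0 has non-trivial solutions; 0 is an eigenvalue; the columns are linearly dependent.

To check invertibility, compute det(A).
In this matrix, row 0 and the last row are identical, so one row is a scalar multiple of another and the rows are linearly dependent.
A matrix with linearly dependent rows has det = 0 and is not invertible.
Equivalent failed conditions:
- rank(A) < 2.
- Ax = 0 has non-trivial solutions.
- 0 is an eigenvalue.
- The columns are linearly dependent.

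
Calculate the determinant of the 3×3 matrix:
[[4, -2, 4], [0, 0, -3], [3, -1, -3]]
6

Expansion along first row:
det = 4·det([[0,-3],[-1,-3]]) - -2·det([[0,-3],[3,-3]]) + 4·det([[0,0],[3,-1]])
    = 4·(0·-3 - -3·-1) - -2·(0·-3 - -3·3) + 4·(0·-1 - 0·3)
    = 4·-3 - -2·9 + 4·0
    = -12 + 18 + 0 = 6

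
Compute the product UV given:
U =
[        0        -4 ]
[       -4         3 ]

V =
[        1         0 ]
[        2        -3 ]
UV =
[       -8        12 ]
[        2        -9 ]

Matrix multiplication: (UV)[i][j] = sum over k of U[i][k] * V[k][j].
  (UV)[0][0] = (0)*(1) + (-4)*(2) = -8
  (UV)[0][1] = (0)*(0) + (-4)*(-3) = 12
  (UV)[1][0] = (-4)*(1) + (3)*(2) = 2
  (UV)[1][1] = (-4)*(0) + (3)*(-3) = -9
UV =
[       -8        12 ]
[        2        -9 ]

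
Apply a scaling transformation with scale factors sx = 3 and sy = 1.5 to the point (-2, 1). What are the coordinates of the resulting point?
(-6, 1.5)

Scaling matrix:
[[3, 0], [0, 1.50]]
Result: (-2 × 3, 1 × 1.5) = (-6, 1.5)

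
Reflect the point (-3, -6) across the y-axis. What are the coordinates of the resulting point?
(3, -6)

Reflection across y-axis: (-3, -6) → (3, -6)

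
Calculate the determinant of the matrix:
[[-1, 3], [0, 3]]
-3

For a 2×2 matrix [[a, b], [c, d]], det = ad - bc
det = (-1)(3) - (3)(0) = -3 - 0 = -3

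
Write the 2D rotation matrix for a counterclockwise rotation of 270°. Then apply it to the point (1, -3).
R = [[0, 1], [-1, 0]]; R·(1, -3) = (-3, -1)

Rotation matrix formula: R(θ) = [[cos θ, -sin θ], [sin θ, cos θ]]
For θ = 270°:
cos(270°) = 0
sin(270°) = -1
R = [[0, 1], [-1, 0]]
Apply to (1, -3): [0·1 + (1)·-3, -1·1 + 0·-3] = (-3, -1)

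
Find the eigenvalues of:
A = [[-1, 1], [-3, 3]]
λ = 0, 2

Solve det(A - λI) = 0. For a 2×2 matrix this is λ² - (trace)λ + det = 0.
trace(A) = -1 + 3 = 2.
det(A) = (-1)*(3) - (1)*(-3) = -3 + 3 = 0.
Characteristic equation: λ² - (2)λ + (0) = 0.
Discriminant: (2)² - 4*(0) = 4 - 0 = 4.
Roots: λ = (2 ± √4) / 2 = 0, 2.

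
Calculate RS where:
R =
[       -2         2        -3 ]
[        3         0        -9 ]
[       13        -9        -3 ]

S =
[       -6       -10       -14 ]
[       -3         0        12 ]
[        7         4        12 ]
RS =
[      -15         8        16 ]
[      -81       -66      -150 ]
[      -72      -142      -326 ]

Matrix multiplication: (RS)[i][j] = sum over k of R[i][k] * S[k][j].
  (RS)[0][0] = (-2)*(-6) + (2)*(-3) + (-3)*(7) = -15
  (RS)[0][1] = (-2)*(-10) + (2)*(0) + (-3)*(4) = 8
  (RS)[0][2] = (-2)*(-14) + (2)*(12) + (-3)*(12) = 16
  (RS)[1][0] = (3)*(-6) + (0)*(-3) + (-9)*(7) = -81
  (RS)[1][1] = (3)*(-10) + (0)*(0) + (-9)*(4) = -66
  (RS)[1][2] = (3)*(-14) + (0)*(12) + (-9)*(12) = -150
  (RS)[2][0] = (13)*(-6) + (-9)*(-3) + (-3)*(7) = -72
  (RS)[2][1] = (13)*(-10) + (-9)*(0) + (-3)*(4) = -142
  (RS)[2][2] = (13)*(-14) + (-9)*(12) + (-3)*(12) = -326
RS =
[      -15         8        16 ]
[      -81       -66      -150 ]
[      -72      -142      -326 ]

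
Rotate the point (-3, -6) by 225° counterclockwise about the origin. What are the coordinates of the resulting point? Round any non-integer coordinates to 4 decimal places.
(-2.1213, 6.3640)

Rotation matrix R(θ) = [[cos θ, -sin θ], [sin θ, cos θ]]; for θ = 225°:
R = [[-√2/2, √2/2], [-√2/2, -√2/2]]
Result: R × [-3, -6]ᵀ = [-√2/2·-3 + (√2/2)·-6, -√2/2·-3 + (-√2/2)·-6]ᵀ = (-2.1213, 6.3640)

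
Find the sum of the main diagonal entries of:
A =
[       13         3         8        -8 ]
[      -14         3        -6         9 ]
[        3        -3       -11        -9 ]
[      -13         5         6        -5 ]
tr(A) = 13 + 3 - 11 - 5 = 0

The trace of a square matrix is the sum of its diagonal entries.
Diagonal entries of A: A[0][0] = 13, A[1][1] = 3, A[2][2] = -11, A[3][3] = -5.
tr(A) = 13 + 3 - 11 - 5 = 0.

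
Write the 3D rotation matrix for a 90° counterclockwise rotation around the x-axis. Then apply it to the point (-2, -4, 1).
R = [[1, 0, 0], [0, 0, -1], [0, 1, 0]]; R·(-2, -4, 1) = (-2, -1, -4)

Rotation matrix for 90° around x-axis:
cos(90°) = 0, sin(90°) = 1
R = [[1, 0, 0], [0, 0, -1], [0, 1, 0]]
Apply to (-2, -4, 1): R·[-2, -4, 1]ᵀ = (-2, -1, -4)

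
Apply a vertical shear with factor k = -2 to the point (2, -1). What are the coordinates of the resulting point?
(2, -5)

Shear matrix for vertical shear with factor k = -2:
[[1, 0], [-2, 1]]
Result: (2, -1) → (2, -5)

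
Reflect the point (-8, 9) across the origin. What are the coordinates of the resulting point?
(8, -9)

Reflection across origin: (-8, 9) → (8, -9)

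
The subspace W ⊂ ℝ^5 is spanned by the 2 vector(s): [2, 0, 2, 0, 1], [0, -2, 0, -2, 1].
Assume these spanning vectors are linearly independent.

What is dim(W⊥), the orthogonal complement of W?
dim(W⊥) = 3

For any subspace W of ℝ^n, dim(W) + dim(W⊥) = n (the whole-space dimension).
Here the given 2 vectors are linearly independent, so dim(W) = 2.
Thus dim(W⊥) = n - dim(W) = 5 - 2 = 3.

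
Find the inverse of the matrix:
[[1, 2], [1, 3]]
[[3, -2], [-1, 1]]

For [[a,b],[c,d]], inverse = (1/det)·[[d,-b],[-c,a]]
det = 1·3 - 2·1 = 1
Inverse = (1/1)·[[3, -2], [-1, 1]]
        = [[3, -2], [-1, 1]]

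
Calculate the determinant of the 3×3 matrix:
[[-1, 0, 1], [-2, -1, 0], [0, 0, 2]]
2

Expansion along first row:
det = -1·det([[-1,0],[0,2]]) - 0·det([[-2,0],[0,2]]) + 1·det([[-2,-1],[0,0]])
    = -1·(-1·2 - 0·0) - 0·(-2·2 - 0·0) + 1·(-2·0 - -1·0)
    = -1·-2 - 0·-4 + 1·0
    = 2 + 0 + 0 = 2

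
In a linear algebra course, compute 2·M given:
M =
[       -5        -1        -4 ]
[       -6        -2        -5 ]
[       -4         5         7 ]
2M =
[      -10        -2        -8 ]
[      -12        -4       -10 ]
[       -8        10        14 ]

Scalar multiplication is elementwise: (2M)[i][j] = 2 * M[i][j].
  (2M)[0][0] = 2 * (-5) = -10
  (2M)[0][1] = 2 * (-1) = -2
  (2M)[0][2] = 2 * (-4) = -8
  (2M)[1][0] = 2 * (-6) = -12
  (2M)[1][1] = 2 * (-2) = -4
  (2M)[1][2] = 2 * (-5) = -10
  (2M)[2][0] = 2 * (-4) = -8
  (2M)[2][1] = 2 * (5) = 10
  (2M)[2][2] = 2 * (7) = 14
2M =
[      -10        -2        -8 ]
[      -12        -4       -10 ]
[       -8        10        14 ]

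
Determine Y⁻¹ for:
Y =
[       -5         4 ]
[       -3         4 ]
det(Y) = -8
Y⁻¹ =
[     -1/2       1/2 ]
[     -3/8       5/8 ]

For a 2×2 matrix Y = [[a, b], [c, d]] with det(Y) ≠ 0, Y⁻¹ = (1/det(Y)) * [[d, -b], [-c, a]].
det(Y) = (-5)*(4) - (4)*(-3) = -20 + 12 = -8.
Y⁻¹ = (1/-8) * [[4, -4], [3, -5]].
Dividing each entry by -8 and reducing:
Y⁻¹ =
[     -1/2       1/2 ]
[     -3/8       5/8 ]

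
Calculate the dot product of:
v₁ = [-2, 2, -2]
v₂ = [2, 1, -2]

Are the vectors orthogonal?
2, No

The dot product is the sum of products of corresponding components.
v₁·v₂ = (-2)*(2) + (2)*(1) + (-2)*(-2) = -4 + 2 + 4 = 2.
Two vectors are orthogonal iff their dot product is 0; here the dot product is 2, so the vectors are not orthogonal.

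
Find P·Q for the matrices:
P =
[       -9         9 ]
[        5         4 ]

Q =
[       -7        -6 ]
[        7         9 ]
PQ =
[      126       135 ]
[       -7         6 ]

Matrix multiplication: (PQ)[i][j] = sum over k of P[i][k] * Q[k][j].
  (PQ)[0][0] = (-9)*(-7) + (9)*(7) = 126
  (PQ)[0][1] = (-9)*(-6) + (9)*(9) = 135
  (PQ)[1][0] = (5)*(-7) + (4)*(7) = -7
  (PQ)[1][1] = (5)*(-6) + (4)*(9) = 6
PQ =
[      126       135 ]
[       -7         6 ]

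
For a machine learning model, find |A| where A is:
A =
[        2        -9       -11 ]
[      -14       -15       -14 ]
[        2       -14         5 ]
det(A) = -3406

Expand along row 0 (cofactor expansion): det(A) = a*(e*i - f*h) - b*(d*i - f*g) + c*(d*h - e*g), where the 3×3 is [[a, b, c], [d, e, f], [g, h, i]].
Minor M_00 = (-15)*(5) - (-14)*(-14) = -75 - 196 = -271.
Minor M_01 = (-14)*(5) - (-14)*(2) = -70 + 28 = -42.
Minor M_02 = (-14)*(-14) - (-15)*(2) = 196 + 30 = 226.
det(A) = (2)*(-271) - (-9)*(-42) + (-11)*(226) = -542 - 378 - 2486 = -3406.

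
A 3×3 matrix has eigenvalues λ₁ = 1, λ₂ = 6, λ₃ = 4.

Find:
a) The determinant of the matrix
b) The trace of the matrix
det = 24, trace = 11

Two standard eigenvalue identities:
- det(A) equals the product of the eigenvalues (counted with multiplicity).
- trace(A) equals the sum of the eigenvalues.
det(A) = (1)*(6)*(4) = 24.
trace(A) = 1 + 6 + 4 = 11.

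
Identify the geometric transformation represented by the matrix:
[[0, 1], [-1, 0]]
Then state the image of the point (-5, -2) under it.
rotation by 90° clockwise (i.e., 270° counterclockwise); image of (-5, -2) is (-2, 5)

This matches the form [[cos θ, -sin θ], [sin θ, cos θ]] of a rotation matrix; reading off cos θ and sin θ gives the angle.
The matrix [[0, 1], [-1, 0]] represents: rotation by 90° clockwise (i.e., 270° counterclockwise).
Applying it to (-5, -2): [0·-5 + 1·-2, -1·-5 + 0·-2] = (-2, 5).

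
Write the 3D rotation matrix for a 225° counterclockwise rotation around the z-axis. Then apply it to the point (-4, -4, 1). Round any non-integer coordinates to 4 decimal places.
R = [[-√2/2, √2/2, 0], [-√2/2, -√2/2, 0], [0, 0, 1]]; R·(-4, -4, 1) = (0.0000, 5.6569, 1.0000)

Rotation matrix for 225° around z-axis:
cos(225°) = -√2/2, sin(225°) = -√2/2
R = [[-√2/2, √2/2, 0], [-√2/2, -√2/2, 0], [0, 0, 1]]
Apply to (-4, -4, 1): R·[-4, -4, 1]ᵀ = (0.0000, 5.6569, 1.0000)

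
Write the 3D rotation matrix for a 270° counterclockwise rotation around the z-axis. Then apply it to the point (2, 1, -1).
R = [[0, 1, 0], [-1, 0, 0], [0, 0, 1]]; R·(2, 1, -1) = (1, -2, -1)

Rotation matrix for 270° around z-axis:
cos(270°) = 0, sin(270°) = -1
R = [[0, 1, 0], [-1, 0, 0], [0, 0, 1]]
Apply to (2, 1, -1): R·[2, 1, -1]ᵀ = (1, -2, -1)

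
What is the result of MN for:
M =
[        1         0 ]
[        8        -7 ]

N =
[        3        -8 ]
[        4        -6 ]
MN =
[        3        -8 ]
[       -4       -22 ]

Matrix multiplication: (MN)[i][j] = sum over k of M[i][k] * N[k][j].
  (MN)[0][0] = (1)*(3) + (0)*(4) = 3
  (MN)[0][1] = (1)*(-8) + (0)*(-6) = -8
  (MN)[1][0] = (8)*(3) + (-7)*(4) = -4
  (MN)[1][1] = (8)*(-8) + (-7)*(-6) = -22
MN =
[        3        -8 ]
[       -4       -22 ]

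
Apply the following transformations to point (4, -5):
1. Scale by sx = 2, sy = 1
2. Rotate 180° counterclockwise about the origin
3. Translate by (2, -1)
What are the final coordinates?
(-6, 4)

Step 1: Scale → (8, -5)
Step 2: Rotate 180° → (-8, 5)
Step 3: Translate → (-6, 4)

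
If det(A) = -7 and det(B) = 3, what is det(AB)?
-21

Use the multiplicative property of determinants: det(AB) = det(A)*det(B).
det(AB) = (-7)*(3) = -21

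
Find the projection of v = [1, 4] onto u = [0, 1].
[0, 4]

The projection of v onto u is proj_u(v) = ((v·u) / (u·u)) · u.
v·u = (1)*(0) + (4)*(1) = 4.
u·u = (0)*(0) + (1)*(1) = 1.
coefficient = 4 / 1 = 4.
proj_u(v) = 4 · [0, 1] = [0, 4].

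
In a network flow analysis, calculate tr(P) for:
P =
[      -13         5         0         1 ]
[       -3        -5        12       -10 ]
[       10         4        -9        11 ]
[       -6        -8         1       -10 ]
tr(P) = -13 - 5 - 9 - 10 = -37

The trace of a square matrix is the sum of its diagonal entries.
Diagonal entries of P: P[0][0] = -13, P[1][1] = -5, P[2][2] = -9, P[3][3] = -10.
tr(P) = -13 - 5 - 9 - 10 = -37.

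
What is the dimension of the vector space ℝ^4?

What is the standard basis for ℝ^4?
Dimension = 4; standard basis = {e_1, e_2, e_3, e_4}

ℝ^4 is the space of 4-tuples of real numbers; its dimension is 4.
The standard basis consists of 4 vectors: e_1, e_2, e_3, e_4, where e_i is the vector with 1 in position i and 0 elsewhere.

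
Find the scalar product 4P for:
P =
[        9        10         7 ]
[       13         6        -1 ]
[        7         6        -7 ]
4P =
[       36        40        28 ]
[       52        24        -4 ]
[       28        24       -28 ]

Scalar multiplication is elementwise: (4P)[i][j] = 4 * P[i][j].
  (4P)[0][0] = 4 * (9) = 36
  (4P)[0][1] = 4 * (10) = 40
  (4P)[0][2] = 4 * (7) = 28
  (4P)[1][0] = 4 * (13) = 52
  (4P)[1][1] = 4 * (6) = 24
  (4P)[1][2] = 4 * (-1) = -4
  (4P)[2][0] = 4 * (7) = 28
  (4P)[2][1] = 4 * (6) = 24
  (4P)[2][2] = 4 * (-7) = -28
4P =
[       36        40        28 ]
[       52        24        -4 ]
[       28        24       -28 ]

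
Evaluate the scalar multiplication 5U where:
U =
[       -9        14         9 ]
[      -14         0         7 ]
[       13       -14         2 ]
5U =
[      -45        70        45 ]
[      -70         0        35 ]
[       65       -70        10 ]

Scalar multiplication is elementwise: (5U)[i][j] = 5 * U[i][j].
  (5U)[0][0] = 5 * (-9) = -45
  (5U)[0][1] = 5 * (14) = 70
  (5U)[0][2] = 5 * (9) = 45
  (5U)[1][0] = 5 * (-14) = -70
  (5U)[1][1] = 5 * (0) = 0
  (5U)[1][2] = 5 * (7) = 35
  (5U)[2][0] = 5 * (13) = 65
  (5U)[2][1] = 5 * (-14) = -70
  (5U)[2][2] = 5 * (2) = 10
5U =
[      -45        70        45 ]
[      -70         0        35 ]
[       65       -70        10 ]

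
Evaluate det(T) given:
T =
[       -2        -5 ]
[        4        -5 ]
det(T) = 30

For a 2×2 matrix [[a, b], [c, d]], det = a*d - b*c.
det(T) = (-2)*(-5) - (-5)*(4) = 10 + 20 = 30.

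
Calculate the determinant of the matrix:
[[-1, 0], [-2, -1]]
1

For a 2×2 matrix [[a, b], [c, d]], det = ad - bc
det = (-1)(-1) - (0)(-2) = 1 - 0 = 1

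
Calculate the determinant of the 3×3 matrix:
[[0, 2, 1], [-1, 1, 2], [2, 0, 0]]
6

Expansion along first row:
det = 0·det([[1,2],[0,0]]) - 2·det([[-1,2],[2,0]]) + 1·det([[-1,1],[2,0]])
    = 0·(1·0 - 2·0) - 2·(-1·0 - 2·2) + 1·(-1·0 - 1·2)
    = 0·0 - 2·-4 + 1·-2
    = 0 + 8 + -2 = 6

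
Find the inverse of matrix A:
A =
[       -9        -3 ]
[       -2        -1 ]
det(A) = 3
A⁻¹ =
[     -1/3         1 ]
[      2/3        -3 ]

For a 2×2 matrix A = [[a, b], [c, d]] with det(A) ≠ 0, A⁻¹ = (1/det(A)) * [[d, -b], [-c, a]].
det(A) = (-9)*(-1) - (-3)*(-2) = 9 - 6 = 3.
A⁻¹ = (1/3) * [[-1, 3], [2, -9]].
Dividing each entry by 3 and reducing:
A⁻¹ =
[     -1/3         1 ]
[      2/3        -3 ]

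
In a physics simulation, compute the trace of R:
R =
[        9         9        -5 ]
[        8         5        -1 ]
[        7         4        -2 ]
tr(R) = 9 + 5 - 2 = 12

The trace of a square matrix is the sum of its diagonal entries.
Diagonal entries of R: R[0][0] = 9, R[1][1] = 5, R[2][2] = -2.
tr(R) = 9 + 5 - 2 = 12.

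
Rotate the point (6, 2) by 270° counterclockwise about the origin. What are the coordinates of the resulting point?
(2, -6)

Rotation matrix R(θ) = [[cos θ, -sin θ], [sin θ, cos θ]]; for θ = 270°:
R = [[0, 1], [-1, 0]]
Result: R × [6, 2]ᵀ = [0·6 + (1)·2, -1·6 + (0)·2]ᵀ = (2, -6)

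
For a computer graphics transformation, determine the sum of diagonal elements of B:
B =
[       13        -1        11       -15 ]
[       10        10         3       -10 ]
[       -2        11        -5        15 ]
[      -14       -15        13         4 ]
tr(B) = 13 + 10 - 5 + 4 = 22

The trace of a square matrix is the sum of its diagonal entries.
Diagonal entries of B: B[0][0] = 13, B[1][1] = 10, B[2][2] = -5, B[3][3] = 4.
tr(B) = 13 + 10 - 5 + 4 = 22.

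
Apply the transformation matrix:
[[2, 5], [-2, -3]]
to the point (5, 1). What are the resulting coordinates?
(15, -13)

Matrix multiplication:
[[2, 5], [-2, -3]] × [5, 1]ᵀ
= [2×5 + 5×1, -2×5 + -3×1]ᵀ
= [15.0000, -13.0000]ᵀ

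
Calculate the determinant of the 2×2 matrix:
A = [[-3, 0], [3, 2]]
-6

For A = [[a, b], [c, d]], det(A) = a*d - b*c.
det(A) = (-3)*(2) - (0)*(3) = -6 - 0 = -6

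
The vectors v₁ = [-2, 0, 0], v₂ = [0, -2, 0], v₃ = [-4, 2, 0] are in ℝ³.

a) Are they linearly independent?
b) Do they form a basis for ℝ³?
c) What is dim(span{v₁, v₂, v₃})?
Not independent, not a basis, dim(span) = 2

Check whether v₃ can be written as a linear combination of v₁ and v₂.
v₃ = (2)·v₁ + (-1)·v₂ = [-4, 2, 0], so the three vectors are linearly dependent.
Thus they do not form a basis for ℝ³, and dim(span{v₁, v₂, v₃}) = 2 (spanned by v₁ and v₂).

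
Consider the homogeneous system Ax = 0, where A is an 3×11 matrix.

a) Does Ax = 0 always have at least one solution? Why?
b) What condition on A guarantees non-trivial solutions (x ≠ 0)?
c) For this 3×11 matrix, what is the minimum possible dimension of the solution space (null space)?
a) Yes, x = 0 is always a solution. b) When A has linearly dependent columns (rank < n). c) Minimum nullity = 8.

a) x = 0 satisfies A·0 = 0, so the zero vector is always a solution.
b) Non-trivial solutions exist iff the columns of A are linearly dependent, equivalently rank(A) < n (the number of columns).
c) By rank-nullity, rank(A) + nullity(A) = n = 11. Since A has only 3 rows, rank(A) ≤ 3, so nullity(A) ≥ 11 - 3 = 8.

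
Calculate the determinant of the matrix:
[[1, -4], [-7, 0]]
-28

For a 2×2 matrix [[a, b], [c, d]], det = ad - bc
det = (1)(0) - (-4)(-7) = 0 - 28 = -28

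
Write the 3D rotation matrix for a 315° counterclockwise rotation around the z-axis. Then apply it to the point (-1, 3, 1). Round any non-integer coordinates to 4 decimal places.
R = [[√2/2, √2/2, 0], [-√2/2, √2/2, 0], [0, 0, 1]]; R·(-1, 3, 1) = (1.4142, 2.8284, 1.0000)

Rotation matrix for 315° around z-axis:
cos(315°) = √2/2, sin(315°) = -√2/2
R = [[√2/2, √2/2, 0], [-√2/2, √2/2, 0], [0, 0, 1]]
Apply to (-1, 3, 1): R·[-1, 3, 1]ᵀ = (1.4142, 2.8284, 1.0000)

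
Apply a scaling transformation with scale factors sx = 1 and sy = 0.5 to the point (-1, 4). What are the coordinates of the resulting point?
(-1, 2.0)

Scaling matrix:
[[1, 0], [0, 0.50]]
Result: (-1 × 1, 4 × 0.5) = (-1, 2.0)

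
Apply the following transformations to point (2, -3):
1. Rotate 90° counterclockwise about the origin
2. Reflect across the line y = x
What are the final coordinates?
(2, 3)

Step 1: Rotate 90° → (3, 2)
Step 2: Reflect across the line y = x → (2, 3)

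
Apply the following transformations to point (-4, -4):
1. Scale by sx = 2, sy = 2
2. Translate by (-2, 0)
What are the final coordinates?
(-10, -8)

Step 1: Scale (-4, -4) by (sx, sy) = (2, 2) → (-8, -8)
Step 2: Translate by (-2, 0) → (-10, -8)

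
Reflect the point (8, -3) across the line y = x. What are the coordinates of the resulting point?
(-3, 8)

Reflection across line y = x: (8, -3) → (-3, 8)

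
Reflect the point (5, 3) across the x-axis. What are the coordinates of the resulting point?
(5, -3)

Reflection across x-axis: (5, 3) → (5, -3)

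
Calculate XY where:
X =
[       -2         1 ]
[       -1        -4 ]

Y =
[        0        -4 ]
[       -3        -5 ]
XY =
[       -3         3 ]
[       12        24 ]

Matrix multiplication: (XY)[i][j] = sum over k of X[i][k] * Y[k][j].
  (XY)[0][0] = (-2)*(0) + (1)*(-3) = -3
  (XY)[0][1] = (-2)*(-4) + (1)*(-5) = 3
  (XY)[1][0] = (-1)*(0) + (-4)*(-3) = 12
  (XY)[1][1] = (-1)*(-4) + (-4)*(-5) = 24
XY =
[       -3         3 ]
[       12        24 ]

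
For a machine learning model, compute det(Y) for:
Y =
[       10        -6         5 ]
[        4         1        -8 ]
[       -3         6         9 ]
det(Y) = 777

Expand along row 0 (cofactor expansion): det(Y) = a*(e*i - f*h) - b*(d*i - f*g) + c*(d*h - e*g), where the 3×3 is [[a, b, c], [d, e, f], [g, h, i]].
Minor M_00 = (1)*(9) - (-8)*(6) = 9 + 48 = 57.
Minor M_01 = (4)*(9) - (-8)*(-3) = 36 - 24 = 12.
Minor M_02 = (4)*(6) - (1)*(-3) = 24 + 3 = 27.
det(Y) = (10)*(57) - (-6)*(12) + (5)*(27) = 570 + 72 + 135 = 777.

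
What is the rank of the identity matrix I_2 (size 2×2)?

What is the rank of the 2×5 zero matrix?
rank(I_2) = 2, rank(0) = 0

The identity I_2 has 2 columns that are the standard basis vectors e_1, …, e_2. These are linearly independent, so all 2 columns are pivots and rank(I_2) = 2.
The 2×5 zero matrix has every entry zero, so every row is the zero row and there are no pivots; rank(0) = 0.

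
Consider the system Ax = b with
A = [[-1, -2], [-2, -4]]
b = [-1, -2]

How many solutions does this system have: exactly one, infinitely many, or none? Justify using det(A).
Infinitely many solutions

det(A) = (-1)*(-4) - (-2)*(-2) = 0, so A is singular (column 2 is 2 times column 1).
b = [-1, -2] = 1 * column 1 of A, so b lies in the column space of A.
A singular matrix whose right-hand side is in its column space gives a 1-parameter family of solutions — infinitely many.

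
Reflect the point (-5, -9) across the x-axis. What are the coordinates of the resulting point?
(-5, 9)

Reflection across x-axis: (-5, -9) → (-5, 9)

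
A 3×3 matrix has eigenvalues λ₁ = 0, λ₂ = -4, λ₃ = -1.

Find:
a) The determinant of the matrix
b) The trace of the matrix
det = 0, trace = -5

Two standard eigenvalue identities:
- det(A) equals the product of the eigenvalues (counted with multiplicity).
- trace(A) equals the sum of the eigenvalues.
det(A) = (0)*(-4)*(-1) = 0.
trace(A) = 0 - 4 - 1 = -5.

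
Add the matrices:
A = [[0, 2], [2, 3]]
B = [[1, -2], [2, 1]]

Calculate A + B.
[[1, 0], [4, 4]]

Add corresponding elements:
(0)+(1)=1
(2)+(-2)=0
(2)+(2)=4
(3)+(1)=4
A + B = [[1, 0], [4, 4]]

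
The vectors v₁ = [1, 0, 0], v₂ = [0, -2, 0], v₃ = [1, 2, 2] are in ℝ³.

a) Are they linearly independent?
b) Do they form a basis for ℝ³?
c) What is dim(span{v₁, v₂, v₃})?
Yes independent, yes basis, dim = 3

Stack v₁, v₂, v₃ as rows of a 3×3 matrix.
[[1, 0, 0]; [0, -2, 0]; [1, 2, 2]] is already lower triangular with nonzero diagonal entries (1, -2, 2), so its determinant is the product of the diagonal entries, det = (1)·(-2)·(2) = -4 ≠ 0, and the rows are linearly independent.
Three linearly independent vectors in ℝ³ form a basis for ℝ³, so dim(span{v₁,v₂,v₃}) = 3.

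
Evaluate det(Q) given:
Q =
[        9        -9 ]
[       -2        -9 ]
det(Q) = -99

For a 2×2 matrix [[a, b], [c, d]], det = a*d - b*c.
det(Q) = (9)*(-9) - (-9)*(-2) = -81 - 18 = -99.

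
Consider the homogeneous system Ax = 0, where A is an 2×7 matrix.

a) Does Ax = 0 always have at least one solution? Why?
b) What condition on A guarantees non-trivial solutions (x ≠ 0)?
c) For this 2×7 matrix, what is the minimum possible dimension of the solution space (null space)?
a) Yes, x = 0 is always a solution. b) When A has linearly dependent columns (rank < n). c) Minimum nullity = 5.

a) x = 0 satisfies A·0 = 0, so the zero vector is always a solution.
b) Non-trivial solutions exist iff the columns of A are linearly dependent, equivalently rank(A) < n (the number of columns).
c) By rank-nullity, rank(A) + nullity(A) = n = 7. Since A has only 2 rows, rank(A) ≤ 2, so nullity(A) ≥ 7 - 2 = 5.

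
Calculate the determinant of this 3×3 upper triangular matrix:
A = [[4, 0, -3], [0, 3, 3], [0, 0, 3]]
36

The determinant of a triangular matrix is the product of its diagonal entries (the off-diagonal entries above the diagonal do not affect it).
det(A) = (4) * (3) * (3) = 36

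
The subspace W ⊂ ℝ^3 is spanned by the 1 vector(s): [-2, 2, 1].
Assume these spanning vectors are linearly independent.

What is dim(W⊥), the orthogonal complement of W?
dim(W⊥) = 2

For any subspace W of ℝ^n, dim(W) + dim(W⊥) = n (the whole-space dimension).
Here the given 1 vectors are linearly independent, so dim(W) = 1.
Thus dim(W⊥) = n - dim(W) = 3 - 1 = 2.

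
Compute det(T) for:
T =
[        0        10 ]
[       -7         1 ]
det(T) = 70

For a 2×2 matrix [[a, b], [c, d]], det = a*d - b*c.
det(T) = (0)*(1) - (10)*(-7) = 0 + 70 = 70.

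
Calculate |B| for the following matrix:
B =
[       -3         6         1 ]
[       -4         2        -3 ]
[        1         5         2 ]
det(B) = -49

Expand along row 0 (cofactor expansion): det(B) = a*(e*i - f*h) - b*(d*i - f*g) + c*(d*h - e*g), where the 3×3 is [[a, b, c], [d, e, f], [g, h, i]].
Minor M_00 = (2)*(2) - (-3)*(5) = 4 + 15 = 19.
Minor M_01 = (-4)*(2) - (-3)*(1) = -8 + 3 = -5.
Minor M_02 = (-4)*(5) - (2)*(1) = -20 - 2 = -22.
det(B) = (-3)*(19) - (6)*(-5) + (1)*(-22) = -57 + 30 - 22 = -49.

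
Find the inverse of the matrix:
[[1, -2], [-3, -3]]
[[1/3, -2/9], [-1/3, -1/9]]

For [[a,b],[c,d]], inverse = (1/det)·[[d,-b],[-c,a]]
det = 1·-3 - -2·-3 = -9
Inverse = (1/-9)·[[-3, 2], [3, 1]]
        = [[1/3, -2/9], [-1/3, -1/9]]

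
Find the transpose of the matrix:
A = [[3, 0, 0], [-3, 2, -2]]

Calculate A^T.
[[3, -3], [0, 2], [0, -2]]

The transpose sends entry (i,j) to (j,i); rows become columns.
Row 0 of A: [3, 0, 0] -> column 0 of A^T.
Row 1 of A: [-3, 2, -2] -> column 1 of A^T.
A^T = [[3, -3], [0, 2], [0, -2]]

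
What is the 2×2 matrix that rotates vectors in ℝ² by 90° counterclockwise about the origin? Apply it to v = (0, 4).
R = [[0, -1], [1, 0]]; R·v = (-4, 0)

A counterclockwise rotation by angle θ in ℝ² has matrix R(θ) = [[cos θ, -sin θ], [sin θ, cos θ]].
For θ = 90°: cos θ = 0, sin θ = 1.
R(90°) = [[0, -1], [1, 0]].
R·v = [0·0 + (-1)·4, 1·0 + 0·4] = (-4, 0).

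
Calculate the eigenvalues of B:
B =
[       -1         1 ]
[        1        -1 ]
λ = -2, 0

Solve det(B - λI) = 0. For a 2×2 matrix the characteristic equation is λ² - (trace)λ + det = 0.
trace(B) = a + d = -1 - 1 = -2.
det(B) = a*d - b*c = (-1)*(-1) - (1)*(1) = 1 - 1 = 0.
Characteristic equation: λ² - (-2)λ + (0) = 0.
Discriminant = (-2)² - 4*(0) = 4 - 0 = 4.
λ = (-2 ± √4) / 2 = (-2 ± 2) / 2 = -2, 0.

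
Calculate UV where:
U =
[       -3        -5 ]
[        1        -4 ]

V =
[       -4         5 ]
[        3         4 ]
UV =
[       -3       -35 ]
[      -16       -11 ]

Matrix multiplication: (UV)[i][j] = sum over k of U[i][k] * V[k][j].
  (UV)[0][0] = (-3)*(-4) + (-5)*(3) = -3
  (UV)[0][1] = (-3)*(5) + (-5)*(4) = -35
  (UV)[1][0] = (1)*(-4) + (-4)*(3) = -16
  (UV)[1][1] = (1)*(5) + (-4)*(4) = -11
UV =
[       -3       -35 ]
[      -16       -11 ]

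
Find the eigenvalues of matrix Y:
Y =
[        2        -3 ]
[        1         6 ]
λ = 3, 5

Solve det(Y - λI) = 0. For a 2×2 matrix the characteristic equation is λ² - (trace)λ + det = 0.
trace(Y) = a + d = 2 + 6 = 8.
det(Y) = a*d - b*c = (2)*(6) - (-3)*(1) = 12 + 3 = 15.
Characteristic equation: λ² - (8)λ + (15) = 0.
Discriminant = (8)² - 4*(15) = 64 - 60 = 4.
λ = (8 ± √4) / 2 = (8 ± 2) / 2 = 3, 5.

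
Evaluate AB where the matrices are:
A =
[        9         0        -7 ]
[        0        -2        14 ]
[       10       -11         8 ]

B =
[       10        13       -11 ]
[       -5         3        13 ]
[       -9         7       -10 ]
AB =
[      153        68       -29 ]
[     -116        92      -166 ]
[       83       153      -333 ]

Matrix multiplication: (AB)[i][j] = sum over k of A[i][k] * B[k][j].
  (AB)[0][0] = (9)*(10) + (0)*(-5) + (-7)*(-9) = 153
  (AB)[0][1] = (9)*(13) + (0)*(3) + (-7)*(7) = 68
  (AB)[0][2] = (9)*(-11) + (0)*(13) + (-7)*(-10) = -29
  (AB)[1][0] = (0)*(10) + (-2)*(-5) + (14)*(-9) = -116
  (AB)[1][1] = (0)*(13) + (-2)*(3) + (14)*(7) = 92
  (AB)[1][2] = (0)*(-11) + (-2)*(13) + (14)*(-10) = -166
  (AB)[2][0] = (10)*(10) + (-11)*(-5) + (8)*(-9) = 83
  (AB)[2][1] = (10)*(13) + (-11)*(3) + (8)*(7) = 153
  (AB)[2][2] = (10)*(-11) + (-11)*(13) + (8)*(-10) = -333
AB =
[      153        68       -29 ]
[     -116        92      -166 ]
[       83       153      -333 ]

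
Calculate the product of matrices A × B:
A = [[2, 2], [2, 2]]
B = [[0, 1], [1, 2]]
[[2, 6], [2, 6]]

Matrix multiplication:
C[0][0] = 2×0 + 2×1 = 2
C[0][1] = 2×1 + 2×2 = 6
C[1][0] = 2×0 + 2×1 = 2
C[1][1] = 2×1 + 2×2 = 6
Result: [[2, 6], [2, 6]]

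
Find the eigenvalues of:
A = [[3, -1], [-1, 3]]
λ = 2, 4

Solve det(A - λI) = 0. For a 2×2 matrix this is λ² - (trace)λ + det = 0.
trace(A) = 3 + 3 = 6.
det(A) = (3)*(3) - (-1)*(-1) = 9 - 1 = 8.
Characteristic equation: λ² - (6)λ + (8) = 0.
Discriminant: (6)² - 4*(8) = 36 - 32 = 4.
Roots: λ = (6 ± √4) / 2 = 2, 4.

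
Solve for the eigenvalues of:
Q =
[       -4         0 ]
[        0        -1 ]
λ = -4, -1

Solve det(Q - λI) = 0. For a 2×2 matrix the characteristic equation is λ² - (trace)λ + det = 0.
trace(Q) = a + d = -4 - 1 = -5.
det(Q) = a*d - b*c = (-4)*(-1) - (0)*(0) = 4 - 0 = 4.
Characteristic equation: λ² - (-5)λ + (4) = 0.
Discriminant = (-5)² - 4*(4) = 25 - 16 = 9.
λ = (-5 ± √9) / 2 = (-5 ± 3) / 2 = -4, -1.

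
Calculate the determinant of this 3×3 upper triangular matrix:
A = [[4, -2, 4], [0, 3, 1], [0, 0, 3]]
36

The determinant of a triangular matrix is the product of its diagonal entries (the off-diagonal entries above the diagonal do not affect it).
det(A) = (4) * (3) * (3) = 36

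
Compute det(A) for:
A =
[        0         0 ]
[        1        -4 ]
det(A) = 0

For a 2×2 matrix [[a, b], [c, d]], det = a*d - b*c.
det(A) = (0)*(-4) - (0)*(1) = 0 - 0 = 0.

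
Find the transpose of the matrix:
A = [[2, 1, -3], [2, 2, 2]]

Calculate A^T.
[[2, 2], [1, 2], [-3, 2]]

The transpose sends entry (i,j) to (j,i); rows become columns.
Row 0 of A: [2, 1, -3] -> column 0 of A^T.
Row 1 of A: [2, 2, 2] -> column 1 of A^T.
A^T = [[2, 2], [1, 2], [-3, 2]]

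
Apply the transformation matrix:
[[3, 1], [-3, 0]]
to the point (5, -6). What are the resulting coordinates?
(9, -15)

Matrix multiplication:
[[3, 1], [-3, 0]] × [5, -6]ᵀ
= [3×5 + 1×-6, -3×5 + 0×-6]ᵀ
= [9.0000, -15.0000]ᵀ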